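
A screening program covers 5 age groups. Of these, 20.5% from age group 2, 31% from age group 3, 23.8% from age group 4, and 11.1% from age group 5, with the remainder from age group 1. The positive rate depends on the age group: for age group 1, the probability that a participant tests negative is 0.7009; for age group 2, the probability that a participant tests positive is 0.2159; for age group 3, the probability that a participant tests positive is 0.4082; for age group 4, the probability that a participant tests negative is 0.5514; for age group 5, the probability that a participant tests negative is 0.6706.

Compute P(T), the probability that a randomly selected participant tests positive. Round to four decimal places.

P(1) = 1 − (0.205 + 0.31 + 0.238 + 0.111) = 0.136.
P(T|1) = 1 − 0.7009 = 0.2991.
P(T|4) = 1 − 0.5514 = 0.4486.
P(T|5) = 1 − 0.6706 = 0.3294.
By the law of total probability,
P(T) = P(T|1)·P(1) + P(T|2)·P(2) + P(T|3)·P(3) + P(T|4)·P(4) + P(T|5)·P(5)
      = 0.2991·0.136 + 0.2159·0.205 + 0.4082·0.31 + 0.4486·0.238 + 0.3294·0.111
      = 0.0406776 + 0.0442595 + 0.126542 + 0.1067668 + 0.0365634 = 0.3548093

0.3548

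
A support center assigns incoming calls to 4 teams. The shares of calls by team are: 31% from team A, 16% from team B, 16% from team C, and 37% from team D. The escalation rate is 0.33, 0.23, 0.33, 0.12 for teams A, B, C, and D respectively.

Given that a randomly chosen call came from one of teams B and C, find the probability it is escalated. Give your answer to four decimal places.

Let S = {B, C}.
P(S) = 0.16 + 0.16 = 0.32.
P(E ∩ S) = 0.23·0.16 + 0.33·0.16 = 0.0368 + 0.0528 = 0.0896.
P(E | S) = 0.0896 / 0.32 = 0.280000…

0.2800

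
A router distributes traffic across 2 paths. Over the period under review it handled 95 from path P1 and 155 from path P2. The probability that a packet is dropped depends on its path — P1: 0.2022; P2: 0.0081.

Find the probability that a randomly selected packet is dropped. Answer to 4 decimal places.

P(L) ≈ 0.0819

Total: 95 + 155 = 250.
P(P1) = 95/250 = 0.38. P(P2) = 155/250 = 0.62.
Summing over the partition,
P(L) = P(L|P1)·P(P1) + P(L|P2)·P(P2)
      = 0.2022·0.38 + 0.0081·0.62
      = 0.076836 + 0.005022 = 0.081858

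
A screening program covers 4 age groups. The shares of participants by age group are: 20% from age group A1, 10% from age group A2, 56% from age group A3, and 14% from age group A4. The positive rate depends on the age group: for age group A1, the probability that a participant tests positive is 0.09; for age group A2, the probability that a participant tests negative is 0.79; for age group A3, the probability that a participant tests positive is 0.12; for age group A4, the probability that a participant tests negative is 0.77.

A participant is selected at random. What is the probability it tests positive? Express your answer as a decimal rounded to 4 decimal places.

P(T) ≈ 0.1384

P(T|A2) = 1 − 0.79 = 0.21.
P(T|A4) = 1 − 0.77 = 0.23.
By the law of total probability,
P(T) = P(T|A1)·P(A1) + P(T|A2)·P(A2) + P(T|A3)·P(A3) + P(T|A4)·P(A4)
      = 0.09·0.2 + 0.21·0.1 + 0.12·0.56 + 0.23·0.14
      = 0.018 + 0.021 + 0.0672 + 0.0322 = 0.1384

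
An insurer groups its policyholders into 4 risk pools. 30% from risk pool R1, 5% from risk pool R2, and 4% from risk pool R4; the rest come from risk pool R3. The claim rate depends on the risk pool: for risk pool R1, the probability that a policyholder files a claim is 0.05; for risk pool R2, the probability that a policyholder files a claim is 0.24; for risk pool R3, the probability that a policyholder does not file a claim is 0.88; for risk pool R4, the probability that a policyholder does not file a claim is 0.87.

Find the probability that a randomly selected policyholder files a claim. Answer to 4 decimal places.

P(R3) = 1 − (0.3 + 0.05 + 0.04) = 0.61.
P(C|R3) = 1 − 0.88 = 0.12.
P(C|R4) = 1 − 0.87 = 0.13.
P(C) = P(C|R1)·P(R1) + P(C|R2)·P(R2) + P(C|R3)·P(R3) + P(C|R4)·P(R4)
      = 0.05·0.3 + 0.24·0.05 + 0.12·0.61 + 0.13·0.04
      = 0.015 + 0.012 + 0.0732 + 0.0052 = 0.1054

0.1054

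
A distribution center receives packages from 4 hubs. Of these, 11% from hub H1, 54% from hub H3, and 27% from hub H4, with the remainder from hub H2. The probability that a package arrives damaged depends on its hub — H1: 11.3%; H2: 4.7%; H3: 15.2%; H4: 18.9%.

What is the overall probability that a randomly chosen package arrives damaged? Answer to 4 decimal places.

P(H2) = 1 − (0.11 + 0.54 + 0.27) = 0.08.
Summing over the partition,
P(D) = P(D|H1)·P(H1) + P(D|H2)·P(H2) + P(D|H3)·P(H3) + P(D|H4)·P(H4)
      = 0.113·0.11 + 0.047·0.08 + 0.152·0.54 + 0.189·0.27
      = 0.01243 + 0.00376 + 0.08208 + 0.05103 = 0.1493

0.1493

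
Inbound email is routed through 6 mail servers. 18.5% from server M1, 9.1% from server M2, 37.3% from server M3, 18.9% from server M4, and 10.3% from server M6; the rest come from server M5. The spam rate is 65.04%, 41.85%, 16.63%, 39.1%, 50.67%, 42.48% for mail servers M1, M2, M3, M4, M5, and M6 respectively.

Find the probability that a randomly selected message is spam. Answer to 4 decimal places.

P(M5) = 1 − (0.185 + 0.091 + 0.373 + 0.189 + 0.103) = 0.059.
P(S) = P(S|M1)·P(M1) + P(S|M2)·P(M2) + P(S|M3)·P(M3) + P(S|M4)·P(M4) + P(S|M5)·P(M5) + P(S|M6)·P(M6)
      = 0.6504·0.185 + 0.4185·0.091 + 0.1663·0.373 + 0.391·0.189 + 0.5067·0.059 + 0.4248·0.103
      = 0.120324 + 0.0380835 + 0.0620299 + 0.073899 + 0.0298953 + 0.0437544 = 0.3679861

0.3680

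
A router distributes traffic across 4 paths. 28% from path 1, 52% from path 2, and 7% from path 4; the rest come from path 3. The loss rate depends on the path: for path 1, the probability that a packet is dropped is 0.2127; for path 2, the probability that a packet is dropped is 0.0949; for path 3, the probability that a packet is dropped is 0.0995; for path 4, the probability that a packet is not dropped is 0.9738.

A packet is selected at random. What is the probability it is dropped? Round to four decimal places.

P(L) ≈ 0.1237

P(3) = 1 − (0.28 + 0.52 + 0.07) = 0.13.
P(L|4) = 1 − 0.9738 = 0.0262.
By the law of total probability,
P(L) = P(L|1)·P(1) + P(L|2)·P(2) + P(L|3)·P(3) + P(L|4)·P(4)
      = 0.2127·0.28 + 0.0949·0.52 + 0.0995·0.13 + 0.0262·0.07
      = 0.059556 + 0.049348 + 0.012935 + 0.001834 = 0.123673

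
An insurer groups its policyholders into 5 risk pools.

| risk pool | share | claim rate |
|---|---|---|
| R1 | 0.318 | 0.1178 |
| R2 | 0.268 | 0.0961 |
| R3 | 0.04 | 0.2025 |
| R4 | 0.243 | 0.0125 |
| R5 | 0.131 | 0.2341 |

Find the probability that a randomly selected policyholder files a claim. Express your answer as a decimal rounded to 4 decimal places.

P(C) = P(C|R1)·P(R1) + P(C|R2)·P(R2) + P(C|R3)·P(R3) + P(C|R4)·P(R4) + P(C|R5)·P(R5)
      = 0.1178·0.318 + 0.0961·0.268 + 0.2025·0.04 + 0.0125·0.243 + 0.2341·0.131
      = 0.0374604 + 0.0257548 + 0.0081 + 0.0030375 + 0.0306671 = 0.1050198

0.1050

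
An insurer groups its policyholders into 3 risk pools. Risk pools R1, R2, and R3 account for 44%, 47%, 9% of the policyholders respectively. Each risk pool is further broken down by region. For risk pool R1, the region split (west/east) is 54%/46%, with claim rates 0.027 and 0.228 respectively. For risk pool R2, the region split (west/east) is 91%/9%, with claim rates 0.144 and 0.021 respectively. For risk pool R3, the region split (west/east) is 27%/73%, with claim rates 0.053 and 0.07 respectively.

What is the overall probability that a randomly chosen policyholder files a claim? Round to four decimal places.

P(C|R1) = 0.54·0.027 + 0.46·0.228 = 0.01458 + 0.10488 = 0.11946
P(C|R2) = 0.91·0.144 + 0.09·0.021 = 0.13104 + 0.00189 = 0.13293
P(C|R3) = 0.27·0.053 + 0.73·0.07 = 0.01431 + 0.0511 = 0.06541
By total probability over the outer partition,
P(C) = 0.44·0.11946 + 0.47·0.13293 + 0.09·0.06541
      = 0.0525624 + 0.0624771 + 0.0058869 = 0.1209264

P(C) ≈ 0.1209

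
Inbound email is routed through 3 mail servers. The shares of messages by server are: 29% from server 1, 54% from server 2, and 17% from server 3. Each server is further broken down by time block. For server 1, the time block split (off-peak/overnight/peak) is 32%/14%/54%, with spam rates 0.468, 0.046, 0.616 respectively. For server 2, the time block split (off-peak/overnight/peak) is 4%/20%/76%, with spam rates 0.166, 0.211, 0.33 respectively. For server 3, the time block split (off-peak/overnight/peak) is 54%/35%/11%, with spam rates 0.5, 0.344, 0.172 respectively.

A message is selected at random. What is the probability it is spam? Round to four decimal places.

P(S|1) = 0.32·0.468 + 0.14·0.046 + 0.54·0.616 = 0.14976 + 0.00644 + 0.33264 = 0.48884
P(S|2) = 0.04·0.166 + 0.2·0.211 + 0.76·0.33 = 0.00664 + 0.0422 + 0.2508 = 0.29964
P(S|3) = 0.54·0.5 + 0.35·0.344 + 0.11·0.172 = 0.27 + 0.1204 + 0.01892 = 0.40932
Then overall,
P(S) = 0.29·0.48884 + 0.54·0.29964 + 0.17·0.40932
      = 0.1417636 + 0.1618056 + 0.0695844 = 0.3731536

0.3732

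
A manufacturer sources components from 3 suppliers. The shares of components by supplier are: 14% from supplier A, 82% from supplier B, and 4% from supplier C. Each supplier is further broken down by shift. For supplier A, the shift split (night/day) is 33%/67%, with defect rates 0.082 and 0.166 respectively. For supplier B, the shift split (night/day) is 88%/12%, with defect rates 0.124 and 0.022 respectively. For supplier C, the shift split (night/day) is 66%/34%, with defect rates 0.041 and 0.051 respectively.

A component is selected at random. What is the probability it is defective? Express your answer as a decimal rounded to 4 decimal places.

P(D|A) = 0.33·0.082 + 0.67·0.166 = 0.02706 + 0.11122 = 0.13828
P(D|B) = 0.88·0.124 + 0.12·0.022 = 0.10912 + 0.00264 = 0.11176
P(D|C) = 0.66·0.041 + 0.34·0.051 = 0.02706 + 0.01734 = 0.0444
Then overall,
P(D) = 0.14·0.13828 + 0.82·0.11176 + 0.04·0.0444
      = 0.0193592 + 0.0916432 + 0.001776 = 0.1127784

0.1128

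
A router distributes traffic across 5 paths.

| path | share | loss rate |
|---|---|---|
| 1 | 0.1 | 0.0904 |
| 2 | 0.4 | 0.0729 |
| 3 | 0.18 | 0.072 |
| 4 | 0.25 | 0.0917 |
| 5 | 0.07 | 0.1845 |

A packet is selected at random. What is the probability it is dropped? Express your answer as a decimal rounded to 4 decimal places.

P(L) = P(L|1)·P(1) + P(L|2)·P(2) + P(L|3)·P(3) + P(L|4)·P(4) + P(L|5)·P(5)
      = 0.0904·0.1 + 0.0729·0.4 + 0.072·0.18 + 0.0917·0.25 + 0.1845·0.07
      = 0.00904 + 0.02916 + 0.01296 + 0.022925 + 0.012915 = 0.087

P(L) ≈ 0.0870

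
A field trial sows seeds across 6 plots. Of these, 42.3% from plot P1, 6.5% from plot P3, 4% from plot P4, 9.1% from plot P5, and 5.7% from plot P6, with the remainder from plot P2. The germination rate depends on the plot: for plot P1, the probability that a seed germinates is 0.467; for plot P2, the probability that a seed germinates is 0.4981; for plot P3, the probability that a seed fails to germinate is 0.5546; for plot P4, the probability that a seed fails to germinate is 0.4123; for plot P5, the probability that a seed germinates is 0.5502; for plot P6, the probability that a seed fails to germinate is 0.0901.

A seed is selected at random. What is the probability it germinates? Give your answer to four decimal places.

P(P2) = 1 − (0.423 + 0.065 + 0.04 + 0.091 + 0.057) = 0.324.
P(G|P3) = 1 − 0.5546 = 0.4454.
P(G|P4) = 1 − 0.4123 = 0.5877.
P(G|P6) = 1 − 0.0901 = 0.9099.
P(G) = P(G|P1)·P(P1) + P(G|P2)·P(P2) + P(G|P3)·P(P3) + P(G|P4)·P(P4) + P(G|P5)·P(P5) + P(G|P6)·P(P6)
      = 0.467·0.423 + 0.4981·0.324 + 0.4454·0.065 + 0.5877·0.04 + 0.5502·0.091 + 0.9099·0.057
      = 0.197541 + 0.1613844 + 0.028951 + 0.023508 + 0.0500682 + 0.0518643 = 0.5133169

P(G) ≈ 0.5133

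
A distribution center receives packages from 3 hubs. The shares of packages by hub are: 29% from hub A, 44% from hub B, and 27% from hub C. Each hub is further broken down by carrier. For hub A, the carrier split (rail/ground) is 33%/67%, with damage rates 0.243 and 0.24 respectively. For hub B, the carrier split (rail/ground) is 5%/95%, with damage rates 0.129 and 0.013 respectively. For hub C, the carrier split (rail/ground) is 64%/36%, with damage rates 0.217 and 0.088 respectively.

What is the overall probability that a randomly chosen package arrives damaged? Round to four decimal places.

P(D) ≈ 0.1242

P(D|A) = 0.33·0.243 + 0.67·0.24 = 0.08019 + 0.1608 = 0.24099
P(D|B) = 0.05·0.129 + 0.95·0.013 = 0.00645 + 0.01235 = 0.0188
P(D|C) = 0.64·0.217 + 0.36·0.088 = 0.13888 + 0.03168 = 0.17056
By total probability over the outer partition,
P(D) = 0.29·0.24099 + 0.44·0.0188 + 0.27·0.17056
      = 0.0698871 + 0.008272 + 0.0460512 = 0.1242103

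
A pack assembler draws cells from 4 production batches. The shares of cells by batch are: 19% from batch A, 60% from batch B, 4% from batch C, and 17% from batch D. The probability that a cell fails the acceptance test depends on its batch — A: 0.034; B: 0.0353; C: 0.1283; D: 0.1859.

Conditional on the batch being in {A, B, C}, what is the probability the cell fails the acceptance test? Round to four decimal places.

Let S = {A, B, C}.
P(S) = 0.19 + 0.6 + 0.04 = 0.83.
P(F ∩ S) = 0.034·0.19 + 0.0353·0.6 + 0.1283·0.04 = 0.00646 + 0.02118 + 0.005132 = 0.032772.
P(F | S) = 0.032772 / 0.83 = 0.039484…

0.0395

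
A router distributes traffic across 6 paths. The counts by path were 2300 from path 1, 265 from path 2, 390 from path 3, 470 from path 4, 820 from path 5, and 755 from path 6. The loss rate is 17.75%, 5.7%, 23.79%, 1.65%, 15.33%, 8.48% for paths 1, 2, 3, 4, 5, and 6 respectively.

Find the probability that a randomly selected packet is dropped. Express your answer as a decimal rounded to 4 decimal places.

0.1427

Total: 2300 + 265 + 390 + 470 + 820 + 755 = 5000.
P(1) = 2300/5000 = 0.46. P(2) = 265/5000 = 0.053. P(3) = 390/5000 = 0.078. P(4) = 470/5000 = 0.094. P(5) = 820/5000 = 0.164. P(6) = 755/5000 = 0.151.
Using total probability over the partition,
P(L) = P(L|1)·P(1) + P(L|2)·P(2) + P(L|3)·P(3) + P(L|4)·P(4) + P(L|5)·P(5) + P(L|6)·P(6)
      = 0.1775·0.46 + 0.057·0.053 + 0.2379·0.078 + 0.0165·0.094 + 0.1533·0.164 + 0.0848·0.151
      = 0.08165 + 0.003021 + 0.0185562 + 0.001551 + 0.0251412 + 0.0128048 = 0.1427242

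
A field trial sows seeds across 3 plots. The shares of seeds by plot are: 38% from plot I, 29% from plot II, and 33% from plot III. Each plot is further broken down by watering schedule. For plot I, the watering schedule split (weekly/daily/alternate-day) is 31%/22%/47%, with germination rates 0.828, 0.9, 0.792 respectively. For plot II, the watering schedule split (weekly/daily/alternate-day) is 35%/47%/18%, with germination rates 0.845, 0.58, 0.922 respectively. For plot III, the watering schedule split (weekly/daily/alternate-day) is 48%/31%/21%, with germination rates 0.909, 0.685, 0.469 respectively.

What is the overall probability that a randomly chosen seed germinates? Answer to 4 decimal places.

P(G|I) = 0.31·0.828 + 0.22·0.9 + 0.47·0.792 = 0.25668 + 0.198 + 0.37224 = 0.82692
P(G|II) = 0.35·0.845 + 0.47·0.58 + 0.18·0.922 = 0.29575 + 0.2726 + 0.16596 = 0.73431
P(G|III) = 0.48·0.909 + 0.31·0.685 + 0.21·0.469 = 0.43632 + 0.21235 + 0.09849 = 0.74716
By total probability over the outer partition,
P(G) = 0.38·0.82692 + 0.29·0.73431 + 0.33·0.74716
      = 0.3142296 + 0.2129499 + 0.2465628 = 0.7737423

0.7737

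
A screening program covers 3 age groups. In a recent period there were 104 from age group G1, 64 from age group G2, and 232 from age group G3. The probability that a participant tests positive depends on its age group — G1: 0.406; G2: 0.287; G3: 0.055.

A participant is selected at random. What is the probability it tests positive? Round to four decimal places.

Total: 104 + 64 + 232 = 400.
P(G1) = 104/400 = 0.26. P(G2) = 64/400 = 0.16. P(G3) = 232/400 = 0.58.
By the law of total probability,
P(T) = P(T|G1)·P(G1) + P(T|G2)·P(G2) + P(T|G3)·P(G3)
      = 0.406·0.26 + 0.287·0.16 + 0.055·0.58
      = 0.10556 + 0.04592 + 0.0319 = 0.18338

0.1834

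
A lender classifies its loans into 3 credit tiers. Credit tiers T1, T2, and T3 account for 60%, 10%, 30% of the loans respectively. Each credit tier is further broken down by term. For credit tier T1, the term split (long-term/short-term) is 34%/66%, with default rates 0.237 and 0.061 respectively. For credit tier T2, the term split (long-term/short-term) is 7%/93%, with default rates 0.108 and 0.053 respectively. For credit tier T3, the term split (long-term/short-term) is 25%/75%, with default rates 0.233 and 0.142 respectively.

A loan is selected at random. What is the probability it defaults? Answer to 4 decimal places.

P(D|T1) = 0.34·0.237 + 0.66·0.061 = 0.08058 + 0.04026 = 0.12084
P(D|T2) = 0.07·0.108 + 0.93·0.053 = 0.00756 + 0.04929 = 0.05685
P(D|T3) = 0.25·0.233 + 0.75·0.142 = 0.05825 + 0.1065 = 0.16475
By total probability over the outer partition,
P(D) = 0.6·0.12084 + 0.1·0.05685 + 0.3·0.16475
      = 0.072504 + 0.005685 + 0.049425 = 0.127614

0.1276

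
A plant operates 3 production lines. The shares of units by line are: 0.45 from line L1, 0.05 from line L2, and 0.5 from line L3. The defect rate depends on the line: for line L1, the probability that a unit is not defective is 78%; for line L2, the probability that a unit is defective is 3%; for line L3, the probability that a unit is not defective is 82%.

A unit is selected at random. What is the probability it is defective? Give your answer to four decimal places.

0.1905

P(D|L1) = 1 − 0.78 = 0.22.
P(D|L3) = 1 − 0.82 = 0.18.
P(D) = P(D|L1)·P(L1) + P(D|L2)·P(L2) + P(D|L3)·P(L3)
      = 0.22·0.45 + 0.03·0.05 + 0.18·0.5
      = 0.099 + 0.0015 + 0.09 = 0.1905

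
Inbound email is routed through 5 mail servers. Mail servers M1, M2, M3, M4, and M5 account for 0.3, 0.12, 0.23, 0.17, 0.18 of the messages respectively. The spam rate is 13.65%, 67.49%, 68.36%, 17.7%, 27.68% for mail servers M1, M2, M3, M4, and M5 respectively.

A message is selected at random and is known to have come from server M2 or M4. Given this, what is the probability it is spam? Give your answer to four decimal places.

Let J = {M2, M4}.
P(J) = 0.12 + 0.17 = 0.29.
P(S ∩ J) = 0.6749·0.12 + 0.177·0.17 = 0.080988 + 0.03009 = 0.111078.
P(S | J) = 0.111078 / 0.29 = 0.383028…

0.3830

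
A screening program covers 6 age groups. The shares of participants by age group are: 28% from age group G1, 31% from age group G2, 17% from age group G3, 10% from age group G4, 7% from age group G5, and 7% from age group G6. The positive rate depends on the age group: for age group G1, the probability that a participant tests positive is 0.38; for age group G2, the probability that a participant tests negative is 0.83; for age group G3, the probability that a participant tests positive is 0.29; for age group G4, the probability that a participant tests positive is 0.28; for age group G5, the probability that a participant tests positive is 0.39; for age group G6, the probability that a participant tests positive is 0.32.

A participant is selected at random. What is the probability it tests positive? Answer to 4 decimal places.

P(T|G2) = 1 − 0.83 = 0.17.
P(T) = P(T|G1)·P(G1) + P(T|G2)·P(G2) + P(T|G3)·P(G3) + P(T|G4)·P(G4) + P(T|G5)·P(G5) + P(T|G6)·P(G6)
      = 0.38·0.28 + 0.17·0.31 + 0.29·0.17 + 0.28·0.1 + 0.39·0.07 + 0.32·0.07
      = 0.1064 + 0.0527 + 0.0493 + 0.028 + 0.0273 + 0.0224 = 0.2861

P(T) ≈ 0.2861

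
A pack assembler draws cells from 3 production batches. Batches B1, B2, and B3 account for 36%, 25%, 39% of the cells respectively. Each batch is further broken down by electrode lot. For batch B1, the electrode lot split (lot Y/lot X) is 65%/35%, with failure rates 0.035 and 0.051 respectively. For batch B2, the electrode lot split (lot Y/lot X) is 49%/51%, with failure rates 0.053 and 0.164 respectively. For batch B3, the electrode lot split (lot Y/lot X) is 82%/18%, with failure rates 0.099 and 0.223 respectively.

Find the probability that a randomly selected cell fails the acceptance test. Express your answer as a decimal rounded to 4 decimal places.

P(F|B1) = 0.65·0.035 + 0.35·0.051 = 0.02275 + 0.01785 = 0.0406
P(F|B2) = 0.49·0.053 + 0.51·0.164 = 0.02597 + 0.08364 = 0.10961
P(F|B3) = 0.82·0.099 + 0.18·0.223 = 0.08118 + 0.04014 = 0.12132
Then overall,
P(F) = 0.36·0.0406 + 0.25·0.10961 + 0.39·0.12132
      = 0.014616 + 0.0274025 + 0.0473148 = 0.0893333

0.0893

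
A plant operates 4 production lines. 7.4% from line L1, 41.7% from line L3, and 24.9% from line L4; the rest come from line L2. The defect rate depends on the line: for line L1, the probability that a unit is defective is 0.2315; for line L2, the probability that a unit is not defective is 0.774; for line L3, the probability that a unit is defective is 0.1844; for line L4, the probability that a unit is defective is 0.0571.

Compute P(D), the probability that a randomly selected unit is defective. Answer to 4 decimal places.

P(L2) = 1 − (0.074 + 0.417 + 0.249) = 0.26.
P(D|L2) = 1 − 0.774 = 0.226.
Summing over the partition,
P(D) = P(D|L1)·P(L1) + P(D|L2)·P(L2) + P(D|L3)·P(L3) + P(D|L4)·P(L4)
      = 0.2315·0.074 + 0.226·0.26 + 0.1844·0.417 + 0.0571·0.249
      = 0.017131 + 0.05876 + 0.0768948 + 0.0142179 = 0.1670037

0.1670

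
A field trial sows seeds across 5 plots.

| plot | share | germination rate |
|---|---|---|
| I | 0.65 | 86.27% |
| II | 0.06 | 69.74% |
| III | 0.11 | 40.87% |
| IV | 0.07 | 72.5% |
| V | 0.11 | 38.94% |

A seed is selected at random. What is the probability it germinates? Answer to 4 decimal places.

By the law of total probability,
P(G) = P(G|I)·P(I) + P(G|II)·P(II) + P(G|III)·P(III) + P(G|IV)·P(IV) + P(G|V)·P(V)
      = 0.8627·0.65 + 0.6974·0.06 + 0.4087·0.11 + 0.725·0.07 + 0.3894·0.11
      = 0.560755 + 0.041844 + 0.044957 + 0.05075 + 0.042834 = 0.74114

0.7411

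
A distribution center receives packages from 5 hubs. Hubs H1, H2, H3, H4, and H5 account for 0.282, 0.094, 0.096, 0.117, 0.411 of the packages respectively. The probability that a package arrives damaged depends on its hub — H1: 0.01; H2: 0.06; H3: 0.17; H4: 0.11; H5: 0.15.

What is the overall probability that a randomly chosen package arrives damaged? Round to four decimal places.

Summing over the partition,
P(D) = P(D|H1)·P(H1) + P(D|H2)·P(H2) + P(D|H3)·P(H3) + P(D|H4)·P(H4) + P(D|H5)·P(H5)
      = 0.01·0.282 + 0.06·0.094 + 0.17·0.096 + 0.11·0.117 + 0.15·0.411
      = 0.00282 + 0.00564 + 0.01632 + 0.01287 + 0.06165 = 0.0993

P(D) ≈ 0.0993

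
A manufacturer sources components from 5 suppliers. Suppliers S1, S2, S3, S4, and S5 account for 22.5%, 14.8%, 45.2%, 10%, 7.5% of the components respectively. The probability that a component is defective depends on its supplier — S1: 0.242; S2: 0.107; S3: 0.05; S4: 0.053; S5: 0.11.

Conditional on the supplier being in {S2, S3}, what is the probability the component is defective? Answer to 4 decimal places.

Let S = {S2, S3}.
P(S) = 0.148 + 0.452 = 0.6.
P(D ∩ S) = 0.107·0.148 + 0.05·0.452 = 0.015836 + 0.0226 = 0.038436.
P(D | S) = 0.038436 / 0.6 = 0.064060…

P(D|S) ≈ 0.0641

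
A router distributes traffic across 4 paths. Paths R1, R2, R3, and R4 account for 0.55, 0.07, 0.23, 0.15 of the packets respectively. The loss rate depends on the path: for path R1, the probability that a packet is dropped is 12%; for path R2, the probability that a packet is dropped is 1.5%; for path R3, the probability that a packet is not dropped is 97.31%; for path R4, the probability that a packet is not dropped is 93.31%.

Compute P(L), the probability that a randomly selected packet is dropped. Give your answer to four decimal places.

0.0833

P(L|R3) = 1 − 0.9731 = 0.0269.
P(L|R4) = 1 − 0.9331 = 0.0669.
P(L) = P(L|R1)·P(R1) + P(L|R2)·P(R2) + P(L|R3)·P(R3) + P(L|R4)·P(R4)
      = 0.12·0.55 + 0.015·0.07 + 0.0269·0.23 + 0.0669·0.15
      = 0.066 + 0.00105 + 0.006187 + 0.010035 = 0.083272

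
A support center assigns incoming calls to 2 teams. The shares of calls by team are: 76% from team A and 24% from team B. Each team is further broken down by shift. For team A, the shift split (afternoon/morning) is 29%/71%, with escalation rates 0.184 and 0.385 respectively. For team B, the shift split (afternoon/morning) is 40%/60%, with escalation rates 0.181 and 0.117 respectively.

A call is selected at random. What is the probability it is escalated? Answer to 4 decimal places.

P(E|A) = 0.29·0.184 + 0.71·0.385 = 0.05336 + 0.27335 = 0.32671
P(E|B) = 0.4·0.181 + 0.6·0.117 = 0.0724 + 0.0702 = 0.1426
By total probability over the outer partition,
P(E) = 0.76·0.32671 + 0.24·0.1426
      = 0.2482996 + 0.034224 = 0.2825236

P(E) ≈ 0.2825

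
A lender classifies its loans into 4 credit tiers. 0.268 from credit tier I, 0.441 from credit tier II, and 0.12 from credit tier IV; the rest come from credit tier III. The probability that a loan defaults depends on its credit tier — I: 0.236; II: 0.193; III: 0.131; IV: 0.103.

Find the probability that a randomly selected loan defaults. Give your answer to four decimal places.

P(III) = 1 − (0.268 + 0.441 + 0.12) = 0.171.
Summing over the partition,
P(D) = P(D|I)·P(I) + P(D|II)·P(II) + P(D|III)·P(III) + P(D|IV)·P(IV)
      = 0.236·0.268 + 0.193·0.441 + 0.131·0.171 + 0.103·0.12
      = 0.063248 + 0.085113 + 0.022401 + 0.01236 = 0.183122

0.1831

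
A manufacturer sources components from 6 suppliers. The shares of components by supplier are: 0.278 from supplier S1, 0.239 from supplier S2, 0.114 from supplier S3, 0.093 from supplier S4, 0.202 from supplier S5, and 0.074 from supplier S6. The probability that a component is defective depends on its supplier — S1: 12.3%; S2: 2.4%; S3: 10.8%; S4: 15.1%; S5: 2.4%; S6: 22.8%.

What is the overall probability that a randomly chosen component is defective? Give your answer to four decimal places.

Summing over the partition,
P(D) = P(D|S1)·P(S1) + P(D|S2)·P(S2) + P(D|S3)·P(S3) + P(D|S4)·P(S4) + P(D|S5)·P(S5) + P(D|S6)·P(S6)
      = 0.123·0.278 + 0.024·0.239 + 0.108·0.114 + 0.151·0.093 + 0.024·0.202 + 0.228·0.074
      = 0.034194 + 0.005736 + 0.012312 + 0.014043 + 0.004848 + 0.016872 = 0.088005

P(D) ≈ 0.0880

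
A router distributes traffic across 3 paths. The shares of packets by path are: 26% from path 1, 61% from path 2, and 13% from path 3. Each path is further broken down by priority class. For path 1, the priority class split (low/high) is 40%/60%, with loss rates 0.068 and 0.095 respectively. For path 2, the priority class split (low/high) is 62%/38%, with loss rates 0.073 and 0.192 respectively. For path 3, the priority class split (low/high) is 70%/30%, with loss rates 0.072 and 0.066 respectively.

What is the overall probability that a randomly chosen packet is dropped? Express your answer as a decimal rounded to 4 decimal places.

P(L|1) = 0.4·0.068 + 0.6·0.095 = 0.0272 + 0.057 = 0.0842
P(L|2) = 0.62·0.073 + 0.38·0.192 = 0.04526 + 0.07296 = 0.11822
P(L|3) = 0.7·0.072 + 0.3·0.066 = 0.0504 + 0.0198 = 0.0702
Then overall,
P(L) = 0.26·0.0842 + 0.61·0.11822 + 0.13·0.0702
      = 0.021892 + 0.0721142 + 0.009126 = 0.1031322

P(L) ≈ 0.1031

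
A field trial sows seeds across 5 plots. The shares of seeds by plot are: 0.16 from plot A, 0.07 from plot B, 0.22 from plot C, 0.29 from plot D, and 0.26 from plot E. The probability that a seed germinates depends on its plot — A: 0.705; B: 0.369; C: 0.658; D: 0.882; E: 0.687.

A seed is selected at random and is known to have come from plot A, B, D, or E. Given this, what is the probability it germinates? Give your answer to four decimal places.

Let S = {A, B, D, E}.
P(S) = 0.16 + 0.07 + 0.29 + 0.26 = 0.78.
P(G ∩ S) = 0.705·0.16 + 0.369·0.07 + 0.882·0.29 + 0.687·0.26 = 0.1128 + 0.02583 + 0.25578 + 0.17862 = 0.57303.
P(G | S) = 0.57303 / 0.78 = 0.734654…

P(G|S) ≈ 0.7347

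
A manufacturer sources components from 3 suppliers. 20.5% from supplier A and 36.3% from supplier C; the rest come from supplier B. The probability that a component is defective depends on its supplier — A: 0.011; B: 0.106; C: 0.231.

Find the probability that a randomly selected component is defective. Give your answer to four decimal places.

P(D) ≈ 0.1319

P(B) = 1 − (0.205 + 0.363) = 0.432.
P(D) = P(D|A)·P(A) + P(D|B)·P(B) + P(D|C)·P(C)
      = 0.011·0.205 + 0.106·0.432 + 0.231·0.363
      = 0.002255 + 0.045792 + 0.083853 = 0.1319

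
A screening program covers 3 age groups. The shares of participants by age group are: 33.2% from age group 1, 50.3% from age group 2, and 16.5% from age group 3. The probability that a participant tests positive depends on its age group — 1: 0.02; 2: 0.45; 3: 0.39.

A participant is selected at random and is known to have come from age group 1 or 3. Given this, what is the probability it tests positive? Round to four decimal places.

P(T|S) ≈ 0.1428

Let S = {1, 3}.
P(S) = 0.332 + 0.165 = 0.497.
P(T ∩ S) = 0.02·0.332 + 0.39·0.165 = 0.00664 + 0.06435 = 0.07099.
P(T | S) = 0.07099 / 0.497 = 0.142837…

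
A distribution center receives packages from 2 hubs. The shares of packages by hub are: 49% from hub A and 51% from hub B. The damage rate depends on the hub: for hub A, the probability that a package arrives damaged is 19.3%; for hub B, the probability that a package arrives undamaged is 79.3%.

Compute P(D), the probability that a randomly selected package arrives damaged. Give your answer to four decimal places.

P(D|B) = 1 − 0.793 = 0.207.
P(D) = P(D|A)·P(A) + P(D|B)·P(B)
      = 0.193·0.49 + 0.207·0.51
      = 0.09457 + 0.10557 = 0.20014

0.2001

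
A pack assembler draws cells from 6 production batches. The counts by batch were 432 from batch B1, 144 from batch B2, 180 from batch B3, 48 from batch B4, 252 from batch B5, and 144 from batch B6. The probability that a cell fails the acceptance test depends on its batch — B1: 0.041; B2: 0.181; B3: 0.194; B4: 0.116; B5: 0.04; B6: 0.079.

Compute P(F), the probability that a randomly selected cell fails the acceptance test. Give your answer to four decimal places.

P(F) ≈ 0.0881

Total: 432 + 144 + 180 + 48 + 252 + 144 = 1200.
P(B1) = 432/1200 = 0.36. P(B2) = 144/1200 = 0.12. P(B3) = 180/1200 = 0.15. P(B4) = 48/1200 = 0.04. P(B5) = 252/1200 = 0.21. P(B6) = 144/1200 = 0.12.
P(F) = P(F|B1)·P(B1) + P(F|B2)·P(B2) + P(F|B3)·P(B3) + P(F|B4)·P(B4) + P(F|B5)·P(B5) + P(F|B6)·P(B6)
      = 0.041·0.36 + 0.181·0.12 + 0.194·0.15 + 0.116·0.04 + 0.04·0.21 + 0.079·0.12
      = 0.01476 + 0.02172 + 0.0291 + 0.00464 + 0.0084 + 0.00948 = 0.0881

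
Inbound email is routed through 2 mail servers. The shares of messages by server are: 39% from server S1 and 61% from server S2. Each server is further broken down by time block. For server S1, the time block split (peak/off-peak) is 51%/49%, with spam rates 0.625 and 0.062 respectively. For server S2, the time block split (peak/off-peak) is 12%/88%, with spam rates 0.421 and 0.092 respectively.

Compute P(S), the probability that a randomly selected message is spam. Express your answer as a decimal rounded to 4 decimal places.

0.2164

P(S|S1) = 0.51·0.625 + 0.49·0.062 = 0.31875 + 0.03038 = 0.34913
P(S|S2) = 0.12·0.421 + 0.88·0.092 = 0.05052 + 0.08096 = 0.13148
By total probability over the outer partition,
P(S) = 0.39·0.34913 + 0.61·0.13148
      = 0.1361607 + 0.0802028 = 0.2163635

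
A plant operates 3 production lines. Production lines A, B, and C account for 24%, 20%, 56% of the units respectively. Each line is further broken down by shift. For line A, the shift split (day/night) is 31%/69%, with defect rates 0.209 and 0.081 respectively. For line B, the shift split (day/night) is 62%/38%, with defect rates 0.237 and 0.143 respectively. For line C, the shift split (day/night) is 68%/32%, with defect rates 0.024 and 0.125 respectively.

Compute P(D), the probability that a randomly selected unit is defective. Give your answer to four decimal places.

0.1008

P(D|A) = 0.31·0.209 + 0.69·0.081 = 0.06479 + 0.05589 = 0.12068
P(D|B) = 0.62·0.237 + 0.38·0.143 = 0.14694 + 0.05434 = 0.20128
P(D|C) = 0.68·0.024 + 0.32·0.125 = 0.01632 + 0.04 = 0.05632
Then overall,
P(D) = 0.24·0.12068 + 0.2·0.20128 + 0.56·0.05632
      = 0.0289632 + 0.040256 + 0.0315392 = 0.1007584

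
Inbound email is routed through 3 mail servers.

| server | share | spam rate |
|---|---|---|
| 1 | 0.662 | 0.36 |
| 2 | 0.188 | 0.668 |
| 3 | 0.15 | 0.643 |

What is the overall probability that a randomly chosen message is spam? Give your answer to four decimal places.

P(S) = P(S|1)·P(1) + P(S|2)·P(2) + P(S|3)·P(3)
      = 0.36·0.662 + 0.668·0.188 + 0.643·0.15
      = 0.23832 + 0.125584 + 0.09645 = 0.460354

0.4604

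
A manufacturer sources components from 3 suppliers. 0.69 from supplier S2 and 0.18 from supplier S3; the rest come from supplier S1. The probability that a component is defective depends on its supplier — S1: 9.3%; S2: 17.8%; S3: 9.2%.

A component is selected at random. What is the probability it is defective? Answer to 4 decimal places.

P(S1) = 1 − (0.69 + 0.18) = 0.13.
By the law of total probability,
P(D) = P(D|S1)·P(S1) + P(D|S2)·P(S2) + P(D|S3)·P(S3)
      = 0.093·0.13 + 0.178·0.69 + 0.092·0.18
      = 0.01209 + 0.12282 + 0.01656 = 0.15147

0.1515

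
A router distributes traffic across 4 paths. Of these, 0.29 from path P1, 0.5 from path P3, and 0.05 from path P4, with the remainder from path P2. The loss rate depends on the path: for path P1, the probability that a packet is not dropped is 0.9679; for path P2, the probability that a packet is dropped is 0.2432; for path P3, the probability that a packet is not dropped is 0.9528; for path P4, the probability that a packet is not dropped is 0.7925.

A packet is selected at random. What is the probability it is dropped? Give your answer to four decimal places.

0.0822

P(P2) = 1 − (0.29 + 0.5 + 0.05) = 0.16.
P(L|P1) = 1 − 0.9679 = 0.0321.
P(L|P3) = 1 − 0.9528 = 0.0472.
P(L|P4) = 1 − 0.7925 = 0.2075.
P(L) = P(L|P1)·P(P1) + P(L|P2)·P(P2) + P(L|P3)·P(P3) + P(L|P4)·P(P4)
      = 0.0321·0.29 + 0.2432·0.16 + 0.0472·0.5 + 0.2075·0.05
      = 0.009309 + 0.038912 + 0.0236 + 0.010375 = 0.082196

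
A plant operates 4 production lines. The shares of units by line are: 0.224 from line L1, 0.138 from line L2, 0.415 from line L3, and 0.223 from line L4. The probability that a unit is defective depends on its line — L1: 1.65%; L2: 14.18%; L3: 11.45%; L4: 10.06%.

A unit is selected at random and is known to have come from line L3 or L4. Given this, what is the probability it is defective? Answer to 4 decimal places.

P(D|S) ≈ 0.1096

Let S = {L3, L4}.
P(S) = 0.415 + 0.223 = 0.638.
P(D ∩ S) = 0.1145·0.415 + 0.1006·0.223 = 0.0475175 + 0.0224338 = 0.0699513.
P(D | S) = 0.0699513 / 0.638 = 0.109642…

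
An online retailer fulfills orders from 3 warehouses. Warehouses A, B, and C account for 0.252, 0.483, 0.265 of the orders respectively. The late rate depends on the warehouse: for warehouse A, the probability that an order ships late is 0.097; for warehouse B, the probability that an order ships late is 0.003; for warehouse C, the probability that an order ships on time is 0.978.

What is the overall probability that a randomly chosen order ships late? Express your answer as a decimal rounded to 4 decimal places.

P(L|C) = 1 − 0.978 = 0.022.
P(L) = P(L|A)·P(A) + P(L|B)·P(B) + P(L|C)·P(C)
      = 0.097·0.252 + 0.003·0.483 + 0.022·0.265
      = 0.024444 + 0.001449 + 0.00583 = 0.031723

P(L) ≈ 0.0317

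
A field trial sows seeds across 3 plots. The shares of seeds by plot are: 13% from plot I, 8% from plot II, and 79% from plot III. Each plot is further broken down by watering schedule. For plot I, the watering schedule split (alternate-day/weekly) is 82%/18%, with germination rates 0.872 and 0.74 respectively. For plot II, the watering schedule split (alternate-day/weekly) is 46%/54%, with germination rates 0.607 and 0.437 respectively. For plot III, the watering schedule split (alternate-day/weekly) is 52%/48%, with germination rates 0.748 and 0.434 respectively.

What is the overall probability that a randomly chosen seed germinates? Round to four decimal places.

P(G|I) = 0.82·0.872 + 0.18·0.74 = 0.71504 + 0.1332 = 0.84824
P(G|II) = 0.46·0.607 + 0.54·0.437 = 0.27922 + 0.23598 = 0.5152
P(G|III) = 0.52·0.748 + 0.48·0.434 = 0.38896 + 0.20832 = 0.59728
Then overall,
P(G) = 0.13·0.84824 + 0.08·0.5152 + 0.79·0.59728
      = 0.1102712 + 0.041216 + 0.4718512 = 0.6233384

0.6233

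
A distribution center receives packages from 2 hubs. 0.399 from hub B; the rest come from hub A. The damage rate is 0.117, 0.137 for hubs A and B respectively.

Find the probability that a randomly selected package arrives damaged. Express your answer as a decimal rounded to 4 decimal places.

P(A) = 1 − (0.399) = 0.601.
P(D) = P(D|A)·P(A) + P(D|B)·P(B)
      = 0.117·0.601 + 0.137·0.399
      = 0.070317 + 0.054663 = 0.12498

P(D) ≈ 0.1250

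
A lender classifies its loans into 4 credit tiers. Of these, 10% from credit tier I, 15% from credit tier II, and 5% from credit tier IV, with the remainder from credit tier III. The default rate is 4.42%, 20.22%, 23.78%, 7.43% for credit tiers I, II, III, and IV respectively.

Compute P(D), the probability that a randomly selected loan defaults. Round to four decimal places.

0.2049

P(III) = 1 − (0.1 + 0.15 + 0.05) = 0.7.
P(D) = P(D|I)·P(I) + P(D|II)·P(II) + P(D|III)·P(III) + P(D|IV)·P(IV)
      = 0.0442·0.1 + 0.2022·0.15 + 0.2378·0.7 + 0.0743·0.05
      = 0.00442 + 0.03033 + 0.16646 + 0.003715 = 0.204925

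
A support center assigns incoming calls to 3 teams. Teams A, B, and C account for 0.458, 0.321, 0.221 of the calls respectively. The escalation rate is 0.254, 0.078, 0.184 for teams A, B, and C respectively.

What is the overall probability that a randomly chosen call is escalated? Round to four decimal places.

P(E) ≈ 0.1820

Summing over the partition,
P(E) = P(E|A)·P(A) + P(E|B)·P(B) + P(E|C)·P(C)
      = 0.254·0.458 + 0.078·0.321 + 0.184·0.221
      = 0.116332 + 0.025038 + 0.040664 = 0.182034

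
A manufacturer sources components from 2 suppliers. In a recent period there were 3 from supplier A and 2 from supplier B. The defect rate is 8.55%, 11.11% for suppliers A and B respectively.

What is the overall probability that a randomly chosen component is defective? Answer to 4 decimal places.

P(D) ≈ 0.0957

Total: 3 + 2 = 5.
P(A) = 3/5 = 0.6. P(B) = 2/5 = 0.4.
Using total probability over the partition,
P(D) = P(D|A)·P(A) + P(D|B)·P(B)
      = 0.0855·0.6 + 0.1111·0.4
      = 0.0513 + 0.04444 = 0.09574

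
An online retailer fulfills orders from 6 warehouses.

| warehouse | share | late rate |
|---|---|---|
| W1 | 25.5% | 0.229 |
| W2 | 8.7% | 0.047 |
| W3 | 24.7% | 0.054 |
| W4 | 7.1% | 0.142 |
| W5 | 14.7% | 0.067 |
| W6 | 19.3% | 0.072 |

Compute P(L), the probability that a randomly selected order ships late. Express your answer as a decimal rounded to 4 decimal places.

P(L) = P(L|W1)·P(W1) + P(L|W2)·P(W2) + P(L|W3)·P(W3) + P(L|W4)·P(W4) + P(L|W5)·P(W5) + P(L|W6)·P(W6)
      = 0.229·0.255 + 0.047·0.087 + 0.054·0.247 + 0.142·0.071 + 0.067·0.147 + 0.072·0.193
      = 0.058395 + 0.004089 + 0.013338 + 0.010082 + 0.009849 + 0.013896 = 0.109649

0.1096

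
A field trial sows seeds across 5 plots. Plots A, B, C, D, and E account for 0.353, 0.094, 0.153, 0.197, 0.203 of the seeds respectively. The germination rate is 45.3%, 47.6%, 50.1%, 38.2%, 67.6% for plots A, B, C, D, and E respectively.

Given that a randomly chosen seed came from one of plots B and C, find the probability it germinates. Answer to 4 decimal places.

0.4915

Let S = {B, C}.
P(S) = 0.094 + 0.153 = 0.247.
P(G ∩ S) = 0.476·0.094 + 0.501·0.153 = 0.044744 + 0.076653 = 0.121397.
P(G | S) = 0.121397 / 0.247 = 0.491486…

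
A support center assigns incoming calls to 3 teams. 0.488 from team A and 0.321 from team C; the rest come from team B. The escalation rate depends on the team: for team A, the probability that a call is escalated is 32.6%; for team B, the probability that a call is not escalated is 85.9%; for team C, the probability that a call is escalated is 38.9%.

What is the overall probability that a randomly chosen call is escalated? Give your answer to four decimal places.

P(B) = 1 − (0.488 + 0.321) = 0.191.
P(E|B) = 1 − 0.859 = 0.141.
P(E) = P(E|A)·P(A) + P(E|B)·P(B) + P(E|C)·P(C)
      = 0.326·0.488 + 0.141·0.191 + 0.389·0.321
      = 0.159088 + 0.026931 + 0.124869 = 0.310888

0.3109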